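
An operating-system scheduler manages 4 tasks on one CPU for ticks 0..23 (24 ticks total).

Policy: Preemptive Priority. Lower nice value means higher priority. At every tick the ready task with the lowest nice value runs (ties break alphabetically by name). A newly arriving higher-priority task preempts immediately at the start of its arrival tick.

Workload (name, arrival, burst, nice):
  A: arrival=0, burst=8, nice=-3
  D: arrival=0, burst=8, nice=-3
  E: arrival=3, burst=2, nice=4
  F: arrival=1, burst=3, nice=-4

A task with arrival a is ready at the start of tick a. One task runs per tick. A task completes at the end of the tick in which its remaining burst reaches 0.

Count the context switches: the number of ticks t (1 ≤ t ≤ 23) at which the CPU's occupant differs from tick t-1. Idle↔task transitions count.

t=0: ready={A,D} → run A
t=1: ready={A,D,F} → run F
t=2: ready={A,D,F} → run F
t=3: ready={A,D,E,F} → run F
t=4: ready={A,D,E} → run A
t=5: ready={A,D,E} → run A
t=6: ready={A,D,E} → run A
t=7: ready={A,D,E} → run A
t=8: ready={A,D,E} → run A
t=9: ready={A,D,E} → run A
t=10: ready={A,D,E} → run A
t=11: ready={D,E} → run D
t=12: ready={D,E} → run D
t=13: ready={D,E} → run D
t=14: ready={D,E} → run D
t=15: ready={D,E} → run D
t=16: ready={D,E} → run D
t=17: ready={D,E} → run D
t=18: ready={D,E} → run D
t=19: ready={E} → run E
t=20: ready={E} → run E
t=21: (idle)
t=22: (idle)
t=23: (idle)

context switches = 5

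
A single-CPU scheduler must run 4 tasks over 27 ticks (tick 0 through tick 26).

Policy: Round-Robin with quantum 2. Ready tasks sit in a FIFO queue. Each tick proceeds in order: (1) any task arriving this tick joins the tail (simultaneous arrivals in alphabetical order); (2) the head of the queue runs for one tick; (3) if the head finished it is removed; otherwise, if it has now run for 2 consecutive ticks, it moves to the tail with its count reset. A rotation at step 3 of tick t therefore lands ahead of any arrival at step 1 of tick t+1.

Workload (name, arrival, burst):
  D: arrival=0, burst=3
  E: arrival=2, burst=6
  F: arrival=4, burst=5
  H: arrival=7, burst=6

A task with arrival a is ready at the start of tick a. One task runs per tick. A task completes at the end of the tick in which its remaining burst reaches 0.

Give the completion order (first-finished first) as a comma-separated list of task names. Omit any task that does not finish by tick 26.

t=0: queue=[D] q_used=0 → run D
t=1: queue=[D] q_used=1 → run D
t=2: queue=[D,E] q_used=0 → run D
t=3: queue=[E] q_used=0 → run E
t=4: queue=[E,F] q_used=1 → run E
t=5: queue=[F,E] q_used=0 → run F
t=6: queue=[F,E] q_used=1 → run F
t=7: queue=[E,F,H] q_used=0 → run E
t=8: queue=[E,F,H] q_used=1 → run E
t=9: queue=[F,H,E] q_used=0 → run F
t=10: queue=[F,H,E] q_used=1 → run F
t=11: queue=[H,E,F] q_used=0 → run H
t=12: queue=[H,E,F] q_used=1 → run H
t=13: queue=[E,F,H] q_used=0 → run E
t=14: queue=[E,F,H] q_used=1 → run E
t=15: queue=[F,H] q_used=0 → run F
t=16: queue=[H] q_used=0 → run H
t=17: queue=[H] q_used=1 → run H
t=18: queue=[H] q_used=0 → run H
t=19: queue=[H] q_used=1 → run H
t=20: (idle)
t=21: (idle)
t=22: (idle)
t=23: (idle)
t=24: (idle)
t=25: (idle)
t=26: (idle)

completion order = D, E, F, H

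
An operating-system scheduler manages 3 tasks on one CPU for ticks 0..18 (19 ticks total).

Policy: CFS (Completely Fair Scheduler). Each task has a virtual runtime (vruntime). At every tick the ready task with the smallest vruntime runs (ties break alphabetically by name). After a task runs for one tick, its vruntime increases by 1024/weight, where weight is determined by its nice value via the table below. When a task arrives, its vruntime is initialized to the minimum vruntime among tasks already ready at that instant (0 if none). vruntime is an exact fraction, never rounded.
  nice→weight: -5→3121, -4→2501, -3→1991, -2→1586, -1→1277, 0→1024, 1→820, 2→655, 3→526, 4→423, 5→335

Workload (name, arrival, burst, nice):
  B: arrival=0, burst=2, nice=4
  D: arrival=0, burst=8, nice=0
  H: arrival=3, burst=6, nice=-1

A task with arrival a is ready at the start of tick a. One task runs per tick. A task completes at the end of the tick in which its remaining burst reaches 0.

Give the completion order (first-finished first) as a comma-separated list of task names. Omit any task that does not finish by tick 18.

completion order = B, H, D

t=0: vr[B=0 D=0] → run B
t=1: vr[B=1024/423 D=0] → run D
t=2: vr[B=1024/423 D=1] → run D
t=3: vr[B=1024/423 D=2 H=2] → run D
t=4: vr[B=1024/423 D=3 H=2] → run H
t=5: vr[B=1024/423 D=3 H=3578/1277] → run B
t=6: vr[D=3 H=3578/1277] → run H
t=7: vr[D=3 H=4602/1277] → run D
t=8: vr[D=4 H=4602/1277] → run H
t=9: vr[D=4 H=5626/1277] → run D
t=10: vr[D=5 H=5626/1277] → run H
t=11: vr[D=5 H=6650/1277] → run D
t=12: vr[D=6 H=6650/1277] → run H
t=13: vr[D=6 H=7674/1277] → run D
t=14: vr[D=7 H=7674/1277] → run H
t=15: vr[D=7] → run D
t=16: (idle)
t=17: (idle)
t=18: (idle)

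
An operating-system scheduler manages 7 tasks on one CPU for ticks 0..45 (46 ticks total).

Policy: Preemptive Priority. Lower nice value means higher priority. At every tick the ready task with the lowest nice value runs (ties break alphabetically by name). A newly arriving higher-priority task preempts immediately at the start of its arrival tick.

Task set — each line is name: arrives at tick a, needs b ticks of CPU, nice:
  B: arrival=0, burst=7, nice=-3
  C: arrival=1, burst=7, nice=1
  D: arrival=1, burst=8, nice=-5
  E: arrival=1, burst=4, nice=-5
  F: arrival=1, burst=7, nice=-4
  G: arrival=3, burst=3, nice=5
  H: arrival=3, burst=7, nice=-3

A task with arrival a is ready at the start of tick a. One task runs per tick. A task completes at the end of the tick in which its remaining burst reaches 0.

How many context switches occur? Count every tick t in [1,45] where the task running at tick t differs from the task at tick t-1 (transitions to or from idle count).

context switches = 8

t=0: ready={B} → run B
t=1: ready={B,C,D,E,F} → run D
t=2: ready={B,C,D,E,F} → run D
t=3: ready={B,C,D,E,F,G,H} → run D
t=4: ready={B,C,D,E,F,G,H} → run D
t=5: ready={B,C,D,E,F,G,H} → run D
t=6: ready={B,C,D,E,F,G,H} → run D
t=7: ready={B,C,D,E,F,G,H} → run D
t=8: ready={B,C,D,E,F,G,H} → run D
t=9: ready={B,C,E,F,G,H} → run E
t=10: ready={B,C,E,F,G,H} → run E
t=11: ready={B,C,E,F,G,H} → run E
t=12: ready={B,C,E,F,G,H} → run E
t=13: ready={B,C,F,G,H} → run F
t=14: ready={B,C,F,G,H} → run F
t=15: ready={B,C,F,G,H} → run F
t=16: ready={B,C,F,G,H} → run F
t=17: ready={B,C,F,G,H} → run F
t=18: ready={B,C,F,G,H} → run F
t=19: ready={B,C,F,G,H} → run F
t=20: ready={B,C,G,H} → run B
t=21: ready={B,C,G,H} → run B
t=22: ready={B,C,G,H} → run B
t=23: ready={B,C,G,H} → run B
t=24: ready={B,C,G,H} → run B
t=25: ready={B,C,G,H} → run B
t=26: ready={C,G,H} → run H
t=27: ready={C,G,H} → run H
t=28: ready={C,G,H} → run H
t=29: ready={C,G,H} → run H
t=30: ready={C,G,H} → run H
t=31: ready={C,G,H} → run H
t=32: ready={C,G,H} → run H
t=33: ready={C,G} → run C
t=34: ready={C,G} → run C
t=35: ready={C,G} → run C
t=36: ready={C,G} → run C
t=37: ready={C,G} → run C
t=38: ready={C,G} → run C
t=39: ready={C,G} → run C
t=40: ready={G} → run G
t=41: ready={G} → run G
t=42: ready={G} → run G
t=43: (idle)
t=44: (idle)
t=45: (idle)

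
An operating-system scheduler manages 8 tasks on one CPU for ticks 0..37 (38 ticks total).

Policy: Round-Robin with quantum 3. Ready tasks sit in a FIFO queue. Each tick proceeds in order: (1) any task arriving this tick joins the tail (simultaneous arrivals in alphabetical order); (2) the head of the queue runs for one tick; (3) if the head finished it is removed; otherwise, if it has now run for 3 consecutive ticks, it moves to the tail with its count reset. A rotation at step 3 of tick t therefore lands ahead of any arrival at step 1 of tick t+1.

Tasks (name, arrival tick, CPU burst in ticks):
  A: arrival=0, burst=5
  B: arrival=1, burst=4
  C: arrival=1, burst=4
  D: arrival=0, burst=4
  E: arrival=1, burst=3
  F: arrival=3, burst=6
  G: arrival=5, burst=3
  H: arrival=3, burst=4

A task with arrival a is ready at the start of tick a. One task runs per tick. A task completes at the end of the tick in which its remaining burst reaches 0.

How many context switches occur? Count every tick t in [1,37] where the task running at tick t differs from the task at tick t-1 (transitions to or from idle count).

context switches = 14

t=0: queue=[A,D] q_used=0 → run A
t=1: queue=[A,D,B,C,E] q_used=1 → run A
t=2: queue=[A,D,B,C,E] q_used=2 → run A
t=3: queue=[D,B,C,E,A,F,H] q_used=0 → run D
t=4: queue=[D,B,C,E,A,F,H] q_used=1 → run D
t=5: queue=[D,B,C,E,A,F,H,G] q_used=2 → run D
t=6: queue=[B,C,E,A,F,H,G,D] q_used=0 → run B
t=7: queue=[B,C,E,A,F,H,G,D] q_used=1 → run B
t=8: queue=[B,C,E,A,F,H,G,D] q_used=2 → run B
t=9: queue=[C,E,A,F,H,G,D,B] q_used=0 → run C
t=10: queue=[C,E,A,F,H,G,D,B] q_used=1 → run C
t=11: queue=[C,E,A,F,H,G,D,B] q_used=2 → run C
t=12: queue=[E,A,F,H,G,D,B,C] q_used=0 → run E
t=13: queue=[E,A,F,H,G,D,B,C] q_used=1 → run E
t=14: queue=[E,A,F,H,G,D,B,C] q_used=2 → run E
t=15: queue=[A,F,H,G,D,B,C] q_used=0 → run A
t=16: queue=[A,F,H,G,D,B,C] q_used=1 → run A
t=17: queue=[F,H,G,D,B,C] q_used=0 → run F
t=18: queue=[F,H,G,D,B,C] q_used=1 → run F
t=19: queue=[F,H,G,D,B,C] q_used=2 → run F
t=20: queue=[H,G,D,B,C,F] q_used=0 → run H
t=21: queue=[H,G,D,B,C,F] q_used=1 → run H
t=22: queue=[H,G,D,B,C,F] q_used=2 → run H
t=23: queue=[G,D,B,C,F,H] q_used=0 → run G
t=24: queue=[G,D,B,C,F,H] q_used=1 → run G
t=25: queue=[G,D,B,C,F,H] q_used=2 → run G
t=26: queue=[D,B,C,F,H] q_used=0 → run D
t=27: queue=[B,C,F,H] q_used=0 → run B
t=28: queue=[C,F,H] q_used=0 → run C
t=29: queue=[F,H] q_used=0 → run F
t=30: queue=[F,H] q_used=1 → run F
t=31: queue=[F,H] q_used=2 → run F
t=32: queue=[H] q_used=0 → run H
t=33: (idle)
t=34: (idle)
t=35: (idle)
t=36: (idle)
t=37: (idle)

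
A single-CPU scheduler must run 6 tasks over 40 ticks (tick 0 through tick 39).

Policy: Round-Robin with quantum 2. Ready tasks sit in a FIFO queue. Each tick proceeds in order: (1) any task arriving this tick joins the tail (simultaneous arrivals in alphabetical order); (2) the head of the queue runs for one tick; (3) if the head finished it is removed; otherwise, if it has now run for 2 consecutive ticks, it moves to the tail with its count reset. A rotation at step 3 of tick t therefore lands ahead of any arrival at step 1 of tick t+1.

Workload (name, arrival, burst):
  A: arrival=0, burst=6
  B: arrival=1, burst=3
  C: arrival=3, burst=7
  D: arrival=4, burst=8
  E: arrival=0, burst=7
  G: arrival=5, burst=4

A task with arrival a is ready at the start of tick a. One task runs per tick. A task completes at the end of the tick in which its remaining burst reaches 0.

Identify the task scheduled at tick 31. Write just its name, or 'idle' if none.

running at tick 31 = D

t=0: queue=[A,E] q_used=0 → run A
t=1: queue=[A,E,B] q_used=1 → run A
t=2: queue=[E,B,A] q_used=0 → run E
t=3: queue=[E,B,A,C] q_used=1 → run E
t=4: queue=[B,A,C,E,D] q_used=0 → run B
t=5: queue=[B,A,C,E,D,G] q_used=1 → run B
t=6: queue=[A,C,E,D,G,B] q_used=0 → run A
t=7: queue=[A,C,E,D,G,B] q_used=1 → run A
t=8: queue=[C,E,D,G,B,A] q_used=0 → run C
t=9: queue=[C,E,D,G,B,A] q_used=1 → run C
t=10: queue=[E,D,G,B,A,C] q_used=0 → run E
t=11: queue=[E,D,G,B,A,C] q_used=1 → run E
t=12: queue=[D,G,B,A,C,E] q_used=0 → run D
t=13: queue=[D,G,B,A,C,E] q_used=1 → run D
t=14: queue=[G,B,A,C,E,D] q_used=0 → run G
t=15: queue=[G,B,A,C,E,D] q_used=1 → run G
t=16: queue=[B,A,C,E,D,G] q_used=0 → run B
t=17: queue=[A,C,E,D,G] q_used=0 → run A
t=18: queue=[A,C,E,D,G] q_used=1 → run A
t=19: queue=[C,E,D,G] q_used=0 → run C
t=20: queue=[C,E,D,G] q_used=1 → run C
t=21: queue=[E,D,G,C] q_used=0 → run E
t=22: queue=[E,D,G,C] q_used=1 → run E
t=23: queue=[D,G,C,E] q_used=0 → run D
t=24: queue=[D,G,C,E] q_used=1 → run D
t=25: queue=[G,C,E,D] q_used=0 → run G
t=26: queue=[G,C,E,D] q_used=1 → run G
t=27: queue=[C,E,D] q_used=0 → run C
t=28: queue=[C,E,D] q_used=1 → run C
t=29: queue=[E,D,C] q_used=0 → run E
t=30: queue=[D,C] q_used=0 → run D
t=31: queue=[D,C] q_used=1 → run D
t=32: queue=[C,D] q_used=0 → run C
t=33: queue=[D] q_used=0 → run D
t=34: queue=[D] q_used=1 → run D
t=35: (idle)
t=36: (idle)
t=37: (idle)
t=38: (idle)
t=39: (idle)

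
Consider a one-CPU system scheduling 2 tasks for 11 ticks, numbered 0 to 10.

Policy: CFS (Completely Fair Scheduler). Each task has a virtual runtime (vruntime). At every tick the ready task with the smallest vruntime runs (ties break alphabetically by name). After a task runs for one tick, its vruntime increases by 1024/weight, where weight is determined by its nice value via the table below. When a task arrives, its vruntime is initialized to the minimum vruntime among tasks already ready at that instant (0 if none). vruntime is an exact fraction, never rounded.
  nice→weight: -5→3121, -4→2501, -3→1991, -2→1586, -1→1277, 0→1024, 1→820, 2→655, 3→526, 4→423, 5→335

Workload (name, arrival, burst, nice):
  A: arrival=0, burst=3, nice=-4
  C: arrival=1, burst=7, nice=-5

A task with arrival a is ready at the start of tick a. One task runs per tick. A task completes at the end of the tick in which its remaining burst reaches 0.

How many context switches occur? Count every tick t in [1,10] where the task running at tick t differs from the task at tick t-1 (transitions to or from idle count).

context switches = 4

t=0: vr[A=0] → run A
t=1: vr[A=1024/2501 C=1024/2501] → run A
t=2: vr[A=2048/2501 C=1024/2501] → run C
t=3: vr[A=2048/2501 C=5756928/7805621] → run C
t=4: vr[A=2048/2501 C=8317952/7805621] → run A
t=5: vr[C=8317952/7805621] → run C
t=6: vr[C=10878976/7805621] → run C
t=7: vr[C=13440000/7805621] → run C
t=8: vr[C=16001024/7805621] → run C
t=9: vr[C=18562048/7805621] → run C
t=10: (idle)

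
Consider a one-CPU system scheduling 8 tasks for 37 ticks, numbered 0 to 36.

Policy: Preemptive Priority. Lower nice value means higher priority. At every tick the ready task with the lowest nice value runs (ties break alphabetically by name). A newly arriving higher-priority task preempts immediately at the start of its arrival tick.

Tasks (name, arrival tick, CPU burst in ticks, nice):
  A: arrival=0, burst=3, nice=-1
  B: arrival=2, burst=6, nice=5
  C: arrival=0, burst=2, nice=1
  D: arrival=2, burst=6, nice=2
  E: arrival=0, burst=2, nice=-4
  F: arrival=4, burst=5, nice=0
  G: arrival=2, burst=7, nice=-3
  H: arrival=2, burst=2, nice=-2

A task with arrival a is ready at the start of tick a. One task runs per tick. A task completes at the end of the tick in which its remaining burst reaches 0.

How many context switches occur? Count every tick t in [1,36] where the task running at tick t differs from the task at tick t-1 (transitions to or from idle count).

t=0: ready={A,C,E} → run E
t=1: ready={A,C,E} → run E
t=2: ready={A,B,C,D,G,H} → run G
t=3: ready={A,B,C,D,G,H} → run G
t=4: ready={A,B,C,D,F,G,H} → run G
t=5: ready={A,B,C,D,F,G,H} → run G
t=6: ready={A,B,C,D,F,G,H} → run G
t=7: ready={A,B,C,D,F,G,H} → run G
t=8: ready={A,B,C,D,F,G,H} → run G
t=9: ready={A,B,C,D,F,H} → run H
t=10: ready={A,B,C,D,F,H} → run H
t=11: ready={A,B,C,D,F} → run A
t=12: ready={A,B,C,D,F} → run A
t=13: ready={A,B,C,D,F} → run A
t=14: ready={B,C,D,F} → run F
t=15: ready={B,C,D,F} → run F
t=16: ready={B,C,D,F} → run F
t=17: ready={B,C,D,F} → run F
t=18: ready={B,C,D,F} → run F
t=19: ready={B,C,D} → run C
t=20: ready={B,C,D} → run C
t=21: ready={B,D} → run D
t=22: ready={B,D} → run D
t=23: ready={B,D} → run D
t=24: ready={B,D} → run D
t=25: ready={B,D} → run D
t=26: ready={B,D} → run D
t=27: ready={B} → run B
t=28: ready={B} → run B
t=29: ready={B} → run B
t=30: ready={B} → run B
t=31: ready={B} → run B
t=32: ready={B} → run B
t=33: (idle)
t=34: (idle)
t=35: (idle)
t=36: (idle)

context switches = 8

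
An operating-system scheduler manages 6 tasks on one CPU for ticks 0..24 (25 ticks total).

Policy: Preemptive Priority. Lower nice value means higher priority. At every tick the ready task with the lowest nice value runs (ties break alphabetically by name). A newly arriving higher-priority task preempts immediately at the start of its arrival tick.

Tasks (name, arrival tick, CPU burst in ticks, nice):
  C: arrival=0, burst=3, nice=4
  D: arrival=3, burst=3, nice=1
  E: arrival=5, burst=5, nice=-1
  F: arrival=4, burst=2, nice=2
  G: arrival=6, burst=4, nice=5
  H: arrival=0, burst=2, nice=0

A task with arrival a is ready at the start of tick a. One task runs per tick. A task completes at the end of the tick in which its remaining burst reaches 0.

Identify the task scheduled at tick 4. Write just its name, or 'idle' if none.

running at tick 4 = D

t=0: ready={C,H} → run H
t=1: ready={C,H} → run H
t=2: ready={C} → run C
t=3: ready={C,D} → run D
t=4: ready={C,D,F} → run D
t=5: ready={C,D,E,F} → run E
t=6: ready={C,D,E,F,G} → run E
t=7: ready={C,D,E,F,G} → run E
t=8: ready={C,D,E,F,G} → run E
t=9: ready={C,D,E,F,G} → run E
t=10: ready={C,D,F,G} → run D
t=11: ready={C,F,G} → run F
t=12: ready={C,F,G} → run F
t=13: ready={C,G} → run C
t=14: ready={C,G} → run C
t=15: ready={G} → run G
t=16: ready={G} → run G
t=17: ready={G} → run G
t=18: ready={G} → run G
t=19: (idle)
t=20: (idle)
t=21: (idle)
t=22: (idle)
t=23: (idle)
t=24: (idle)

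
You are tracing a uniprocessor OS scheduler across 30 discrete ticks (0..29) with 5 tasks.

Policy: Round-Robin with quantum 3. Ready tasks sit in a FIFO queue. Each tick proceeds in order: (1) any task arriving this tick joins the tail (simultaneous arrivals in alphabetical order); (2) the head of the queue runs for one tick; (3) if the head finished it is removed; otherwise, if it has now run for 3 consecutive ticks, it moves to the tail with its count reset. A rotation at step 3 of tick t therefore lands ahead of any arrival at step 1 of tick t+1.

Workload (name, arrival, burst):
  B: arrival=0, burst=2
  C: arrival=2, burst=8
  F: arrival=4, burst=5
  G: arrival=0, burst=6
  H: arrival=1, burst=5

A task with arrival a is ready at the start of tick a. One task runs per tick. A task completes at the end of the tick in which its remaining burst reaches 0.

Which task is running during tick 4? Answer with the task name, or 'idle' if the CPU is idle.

t=0: queue=[B,G] q_used=0 → run B
t=1: queue=[B,G,H] q_used=1 → run B
t=2: queue=[G,H,C] q_used=0 → run G
t=3: queue=[G,H,C] q_used=1 → run G
t=4: queue=[G,H,C,F] q_used=2 → run G
t=5: queue=[H,C,F,G] q_used=0 → run H
t=6: queue=[H,C,F,G] q_used=1 → run H
t=7: queue=[H,C,F,G] q_used=2 → run H
t=8: queue=[C,F,G,H] q_used=0 → run C
t=9: queue=[C,F,G,H] q_used=1 → run C
t=10: queue=[C,F,G,H] q_used=2 → run C
t=11: queue=[F,G,H,C] q_used=0 → run F
t=12: queue=[F,G,H,C] q_used=1 → run F
t=13: queue=[F,G,H,C] q_used=2 → run F
t=14: queue=[G,H,C,F] q_used=0 → run G
t=15: queue=[G,H,C,F] q_used=1 → run G
t=16: queue=[G,H,C,F] q_used=2 → run G
t=17: queue=[H,C,F] q_used=0 → run H
t=18: queue=[H,C,F] q_used=1 → run H
t=19: queue=[C,F] q_used=0 → run C
t=20: queue=[C,F] q_used=1 → run C
t=21: queue=[C,F] q_used=2 → run C
t=22: queue=[F,C] q_used=0 → run F
t=23: queue=[F,C] q_used=1 → run F
t=24: queue=[C] q_used=0 → run C
t=25: queue=[C] q_used=1 → run C
t=26: (idle)
t=27: (idle)
t=28: (idle)
t=29: (idle)

running at tick 4 = G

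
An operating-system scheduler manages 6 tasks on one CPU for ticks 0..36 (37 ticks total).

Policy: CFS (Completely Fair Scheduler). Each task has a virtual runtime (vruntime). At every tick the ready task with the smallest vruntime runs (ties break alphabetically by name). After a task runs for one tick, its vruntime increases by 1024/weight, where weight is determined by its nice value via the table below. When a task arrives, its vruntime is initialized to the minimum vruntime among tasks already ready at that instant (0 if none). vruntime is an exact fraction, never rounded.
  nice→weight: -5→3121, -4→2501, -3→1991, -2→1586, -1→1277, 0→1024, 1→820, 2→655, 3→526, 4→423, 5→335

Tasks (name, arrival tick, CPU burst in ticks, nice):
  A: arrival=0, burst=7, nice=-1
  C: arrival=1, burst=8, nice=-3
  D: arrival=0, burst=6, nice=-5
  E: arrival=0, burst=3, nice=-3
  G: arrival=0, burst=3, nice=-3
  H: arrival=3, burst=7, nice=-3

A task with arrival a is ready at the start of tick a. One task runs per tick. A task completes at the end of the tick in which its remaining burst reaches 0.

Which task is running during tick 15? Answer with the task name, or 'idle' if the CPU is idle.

t=0: vr[A=0 D=0 E=0 G=0] → run A
t=1: vr[A=1024/1277 C=0 D=0 E=0 G=0] → run C
t=2: vr[A=1024/1277 C=1024/1991 D=0 E=0 G=0] → run D
t=3: vr[A=1024/1277 C=1024/1991 D=1024/3121 E=0 G=0 H=0] → run E
t=4: vr[A=1024/1277 C=1024/1991 D=1024/3121 E=1024/1991 G=0 H=0] → run G
t=5: vr[A=1024/1277 C=1024/1991 D=1024/3121 E=1024/1991 G=1024/1991 H=0] → run H
t=6: vr[A=1024/1277 C=1024/1991 D=1024/3121 E=1024/1991 G=1024/1991 H=1024/1991] → run D
t=7: vr[A=1024/1277 C=1024/1991 D=2048/3121 E=1024/1991 G=1024/1991 H=1024/1991] → run C
t=8: vr[A=1024/1277 C=2048/1991 D=2048/3121 E=1024/1991 G=1024/1991 H=1024/1991] → run E
t=9: vr[A=1024/1277 C=2048/1991 D=2048/3121 E=2048/1991 G=1024/1991 H=1024/1991] → run G
t=10: vr[A=1024/1277 C=2048/1991 D=2048/3121 E=2048/1991 G=2048/1991 H=1024/1991] → run H
t=11: vr[A=1024/1277 C=2048/1991 D=2048/3121 E=2048/1991 G=2048/1991 H=2048/1991] → run D
t=12: vr[A=1024/1277 C=2048/1991 D=3072/3121 E=2048/1991 G=2048/1991 H=2048/1991] → run A
t=13: vr[A=2048/1277 C=2048/1991 D=3072/3121 E=2048/1991 G=2048/1991 H=2048/1991] → run D
t=14: vr[A=2048/1277 C=2048/1991 D=4096/3121 E=2048/1991 G=2048/1991 H=2048/1991] → run C
t=15: vr[A=2048/1277 C=3072/1991 D=4096/3121 E=2048/1991 G=2048/1991 H=2048/1991] → run E
t=16: vr[A=2048/1277 C=3072/1991 D=4096/3121 G=2048/1991 H=2048/1991] → run G
t=17: vr[A=2048/1277 C=3072/1991 D=4096/3121 H=2048/1991] → run H
t=18: vr[A=2048/1277 C=3072/1991 D=4096/3121 H=3072/1991] → run D
t=19: vr[A=2048/1277 C=3072/1991 D=5120/3121 H=3072/1991] → run C
t=20: vr[A=2048/1277 C=4096/1991 D=5120/3121 H=3072/1991] → run H
t=21: vr[A=2048/1277 C=4096/1991 D=5120/3121 H=4096/1991] → run A
t=22: vr[A=3072/1277 C=4096/1991 D=5120/3121 H=4096/1991] → run D
t=23: vr[A=3072/1277 C=4096/1991 H=4096/1991] → run C
t=24: vr[A=3072/1277 C=5120/1991 H=4096/1991] → run H
t=25: vr[A=3072/1277 C=5120/1991 H=5120/1991] → run A
t=26: vr[A=4096/1277 C=5120/1991 H=5120/1991] → run C
t=27: vr[A=4096/1277 C=6144/1991 H=5120/1991] → run H
t=28: vr[A=4096/1277 C=6144/1991 H=6144/1991] → run C
t=29: vr[A=4096/1277 C=7168/1991 H=6144/1991] → run H
t=30: vr[A=4096/1277 C=7168/1991] → run A
t=31: vr[A=5120/1277 C=7168/1991] → run C
t=32: vr[A=5120/1277] → run A
t=33: vr[A=6144/1277] → run A
t=34: (idle)
t=35: (idle)
t=36: (idle)

running at tick 15 = E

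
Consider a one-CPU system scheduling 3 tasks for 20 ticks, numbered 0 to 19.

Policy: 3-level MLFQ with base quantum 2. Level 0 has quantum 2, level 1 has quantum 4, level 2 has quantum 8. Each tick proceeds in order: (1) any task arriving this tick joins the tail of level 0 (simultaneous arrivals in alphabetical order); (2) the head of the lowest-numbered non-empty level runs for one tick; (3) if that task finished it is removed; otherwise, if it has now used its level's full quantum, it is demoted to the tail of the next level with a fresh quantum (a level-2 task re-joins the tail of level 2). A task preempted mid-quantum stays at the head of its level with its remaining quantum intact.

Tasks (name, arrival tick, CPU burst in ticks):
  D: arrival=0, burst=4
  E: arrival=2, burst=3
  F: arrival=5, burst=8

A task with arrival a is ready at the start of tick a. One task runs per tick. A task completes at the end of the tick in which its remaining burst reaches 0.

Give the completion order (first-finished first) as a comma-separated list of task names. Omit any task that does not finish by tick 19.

t=0: L0/L1/L2 = D/-/- → run D
t=1: L0/L1/L2 = D/-/- → run D
t=2: L0/L1/L2 = E/D/- → run E
t=3: L0/L1/L2 = E/D/- → run E
t=4: L0/L1/L2 = -/DE/- → run D
t=5: L0/L1/L2 = F/DE/- → run F
t=6: L0/L1/L2 = F/DE/- → run F
t=7: L0/L1/L2 = -/DEF/- → run D
t=8: L0/L1/L2 = -/EF/- → run E
t=9: L0/L1/L2 = -/F/- → run F
t=10: L0/L1/L2 = -/F/- → run F
t=11: L0/L1/L2 = -/F/- → run F
t=12: L0/L1/L2 = -/F/- → run F
t=13: L0/L1/L2 = -/-/F → run F
t=14: L0/L1/L2 = -/-/F → run F
t=15: (idle)
t=16: (idle)
t=17: (idle)
t=18: (idle)
t=19: (idle)

completion order = D, E, F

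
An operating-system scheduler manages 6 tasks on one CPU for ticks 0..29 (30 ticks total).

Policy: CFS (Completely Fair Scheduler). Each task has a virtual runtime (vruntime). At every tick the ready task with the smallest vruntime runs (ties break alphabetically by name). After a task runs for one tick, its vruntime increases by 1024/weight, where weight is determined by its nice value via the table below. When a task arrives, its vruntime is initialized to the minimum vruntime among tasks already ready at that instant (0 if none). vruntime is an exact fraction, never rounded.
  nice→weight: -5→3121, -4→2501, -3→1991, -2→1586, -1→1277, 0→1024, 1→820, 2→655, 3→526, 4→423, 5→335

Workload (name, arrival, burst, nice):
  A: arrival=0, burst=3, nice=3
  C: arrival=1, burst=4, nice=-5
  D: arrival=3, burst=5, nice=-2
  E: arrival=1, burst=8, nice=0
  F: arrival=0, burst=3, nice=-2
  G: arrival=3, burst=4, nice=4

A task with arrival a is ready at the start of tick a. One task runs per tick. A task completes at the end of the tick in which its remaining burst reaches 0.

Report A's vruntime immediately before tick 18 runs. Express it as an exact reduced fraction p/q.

vruntime(A, start of tick 18) = 1024/263

t=0: vr[A=0 F=0] → run A
t=1: vr[A=512/263 C=0 E=0 F=0] → run C
t=2: vr[A=512/263 C=1024/3121 E=0 F=0] → run E
t=3: vr[A=512/263 C=1024/3121 D=0 E=1 F=0 G=0] → run D
t=4: vr[A=512/263 C=1024/3121 D=512/793 E=1 F=0 G=0] → run F
t=5: vr[A=512/263 C=1024/3121 D=512/793 E=1 F=512/793 G=0] → run G
t=6: vr[A=512/263 C=1024/3121 D=512/793 E=1 F=512/793 G=1024/423] → run C
t=7: vr[A=512/263 C=2048/3121 D=512/793 E=1 F=512/793 G=1024/423] → run D
t=8: vr[A=512/263 C=2048/3121 D=1024/793 E=1 F=512/793 G=1024/423] → run F
t=9: vr[A=512/263 C=2048/3121 D=1024/793 E=1 F=1024/793 G=1024/423] → run C
t=10: vr[A=512/263 C=3072/3121 D=1024/793 E=1 F=1024/793 G=1024/423] → run C
t=11: vr[A=512/263 D=1024/793 E=1 F=1024/793 G=1024/423] → run E
t=12: vr[A=512/263 D=1024/793 E=2 F=1024/793 G=1024/423] → run D
t=13: vr[A=512/263 D=1536/793 E=2 F=1024/793 G=1024/423] → run F
t=14: vr[A=512/263 D=1536/793 E=2 G=1024/423] → run D
t=15: vr[A=512/263 D=2048/793 E=2 G=1024/423] → run A
t=16: vr[A=1024/263 D=2048/793 E=2 G=1024/423] → run E
t=17: vr[A=1024/263 D=2048/793 E=3 G=1024/423] → run G
t=18: vr[A=1024/263 D=2048/793 E=3 G=2048/423] → run D
t=19: vr[A=1024/263 E=3 G=2048/423] → run E
t=20: vr[A=1024/263 E=4 G=2048/423] → run A
t=21: vr[E=4 G=2048/423] → run E
t=22: vr[E=5 G=2048/423] → run G
t=23: vr[E=5 G=1024/141] → run E
t=24: vr[E=6 G=1024/141] → run E
t=25: vr[E=7 G=1024/141] → run E
t=26: vr[G=1024/141] → run G
t=27: (idle)
t=28: (idle)
t=29: (idle)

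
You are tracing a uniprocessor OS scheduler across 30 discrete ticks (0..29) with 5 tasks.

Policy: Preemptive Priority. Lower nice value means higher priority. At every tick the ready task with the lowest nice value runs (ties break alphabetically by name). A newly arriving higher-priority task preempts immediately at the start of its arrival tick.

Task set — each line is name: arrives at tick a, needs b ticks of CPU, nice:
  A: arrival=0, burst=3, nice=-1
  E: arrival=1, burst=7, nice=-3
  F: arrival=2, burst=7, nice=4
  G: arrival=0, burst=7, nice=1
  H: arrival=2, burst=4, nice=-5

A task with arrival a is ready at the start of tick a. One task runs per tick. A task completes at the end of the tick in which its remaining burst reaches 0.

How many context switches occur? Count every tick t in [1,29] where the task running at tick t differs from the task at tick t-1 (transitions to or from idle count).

t=0: ready={A,G} → run A
t=1: ready={A,E,G} → run E
t=2: ready={A,E,F,G,H} → run H
t=3: ready={A,E,F,G,H} → run H
t=4: ready={A,E,F,G,H} → run H
t=5: ready={A,E,F,G,H} → run H
t=6: ready={A,E,F,G} → run E
t=7: ready={A,E,F,G} → run E
t=8: ready={A,E,F,G} → run E
t=9: ready={A,E,F,G} → run E
t=10: ready={A,E,F,G} → run E
t=11: ready={A,E,F,G} → run E
t=12: ready={A,F,G} → run A
t=13: ready={A,F,G} → run A
t=14: ready={F,G} → run G
t=15: ready={F,G} → run G
t=16: ready={F,G} → run G
t=17: ready={F,G} → run G
t=18: ready={F,G} → run G
t=19: ready={F,G} → run G
t=20: ready={F,G} → run G
t=21: ready={F} → run F
t=22: ready={F} → run F
t=23: ready={F} → run F
t=24: ready={F} → run F
t=25: ready={F} → run F
t=26: ready={F} → run F
t=27: ready={F} → run F
t=28: (idle)
t=29: (idle)

context switches = 7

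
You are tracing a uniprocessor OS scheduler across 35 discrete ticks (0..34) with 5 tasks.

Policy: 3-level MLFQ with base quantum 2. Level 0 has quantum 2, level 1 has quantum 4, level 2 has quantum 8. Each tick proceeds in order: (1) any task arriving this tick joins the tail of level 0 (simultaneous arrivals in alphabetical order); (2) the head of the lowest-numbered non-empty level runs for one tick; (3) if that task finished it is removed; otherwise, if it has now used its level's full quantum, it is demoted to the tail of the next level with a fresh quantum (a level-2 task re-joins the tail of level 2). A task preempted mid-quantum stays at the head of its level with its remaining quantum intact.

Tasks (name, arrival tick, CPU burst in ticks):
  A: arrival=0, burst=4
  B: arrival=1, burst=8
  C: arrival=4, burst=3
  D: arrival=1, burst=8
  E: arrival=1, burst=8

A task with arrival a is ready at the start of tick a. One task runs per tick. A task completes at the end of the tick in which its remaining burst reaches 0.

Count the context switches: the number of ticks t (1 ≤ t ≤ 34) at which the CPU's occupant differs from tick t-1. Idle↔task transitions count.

t=0: L0/L1/L2 = A/-/- → run A
t=1: L0/L1/L2 = ABDE/-/- → run A
t=2: L0/L1/L2 = BDE/A/- → run B
t=3: L0/L1/L2 = BDE/A/- → run B
t=4: L0/L1/L2 = DEC/AB/- → run D
t=5: L0/L1/L2 = DEC/AB/- → run D
t=6: L0/L1/L2 = EC/ABD/- → run E
t=7: L0/L1/L2 = EC/ABD/- → run E
t=8: L0/L1/L2 = C/ABDE/- → run C
t=9: L0/L1/L2 = C/ABDE/- → run C
t=10: L0/L1/L2 = -/ABDEC/- → run A
t=11: L0/L1/L2 = -/ABDEC/- → run A
t=12: L0/L1/L2 = -/BDEC/- → run B
t=13: L0/L1/L2 = -/BDEC/- → run B
t=14: L0/L1/L2 = -/BDEC/- → run B
t=15: L0/L1/L2 = -/BDEC/- → run B
t=16: L0/L1/L2 = -/DEC/B → run D
t=17: L0/L1/L2 = -/DEC/B → run D
t=18: L0/L1/L2 = -/DEC/B → run D
t=19: L0/L1/L2 = -/DEC/B → run D
t=20: L0/L1/L2 = -/EC/BD → run E
t=21: L0/L1/L2 = -/EC/BD → run E
t=22: L0/L1/L2 = -/EC/BD → run E
t=23: L0/L1/L2 = -/EC/BD → run E
t=24: L0/L1/L2 = -/C/BDE → run C
t=25: L0/L1/L2 = -/-/BDE → run B
t=26: L0/L1/L2 = -/-/BDE → run B
t=27: L0/L1/L2 = -/-/DE → run D
t=28: L0/L1/L2 = -/-/DE → run D
t=29: L0/L1/L2 = -/-/E → run E
t=30: L0/L1/L2 = -/-/E → run E
t=31: (idle)
t=32: (idle)
t=33: (idle)
t=34: (idle)

context switches = 13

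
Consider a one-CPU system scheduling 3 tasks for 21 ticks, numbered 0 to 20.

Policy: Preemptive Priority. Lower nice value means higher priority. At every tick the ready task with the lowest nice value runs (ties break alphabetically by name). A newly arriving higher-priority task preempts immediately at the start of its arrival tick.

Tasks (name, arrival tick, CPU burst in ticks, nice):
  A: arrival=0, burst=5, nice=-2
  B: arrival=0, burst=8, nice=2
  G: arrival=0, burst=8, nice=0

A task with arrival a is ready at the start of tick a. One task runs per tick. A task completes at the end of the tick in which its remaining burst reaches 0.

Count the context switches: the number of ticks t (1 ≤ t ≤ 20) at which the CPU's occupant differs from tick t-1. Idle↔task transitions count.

t=0: ready={A,B,G} → run A
t=1: ready={A,B,G} → run A
t=2: ready={A,B,G} → run A
t=3: ready={A,B,G} → run A
t=4: ready={A,B,G} → run A
t=5: ready={B,G} → run G
t=6: ready={B,G} → run G
t=7: ready={B,G} → run G
t=8: ready={B,G} → run G
t=9: ready={B,G} → run G
t=10: ready={B,G} → run G
t=11: ready={B,G} → run G
t=12: ready={B,G} → run G
t=13: ready={B} → run B
t=14: ready={B} → run B
t=15: ready={B} → run B
t=16: ready={B} → run B
t=17: ready={B} → run B
t=18: ready={B} → run B
t=19: ready={B} → run B
t=20: ready={B} → run B

context switches = 2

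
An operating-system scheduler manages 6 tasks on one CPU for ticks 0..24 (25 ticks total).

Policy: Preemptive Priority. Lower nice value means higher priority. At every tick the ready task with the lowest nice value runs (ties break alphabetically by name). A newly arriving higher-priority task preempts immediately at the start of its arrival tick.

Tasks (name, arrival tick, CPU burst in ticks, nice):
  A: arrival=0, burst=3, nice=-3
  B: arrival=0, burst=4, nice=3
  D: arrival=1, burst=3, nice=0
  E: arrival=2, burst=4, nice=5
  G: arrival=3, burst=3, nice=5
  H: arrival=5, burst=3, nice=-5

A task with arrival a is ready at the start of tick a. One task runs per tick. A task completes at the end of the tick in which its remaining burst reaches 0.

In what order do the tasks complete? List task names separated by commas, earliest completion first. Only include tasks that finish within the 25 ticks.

completion order = A, H, D, B, E, G

t=0: ready={A,B} → run A
t=1: ready={A,B,D} → run A
t=2: ready={A,B,D,E} → run A
t=3: ready={B,D,E,G} → run D
t=4: ready={B,D,E,G} → run D
t=5: ready={B,D,E,G,H} → run H
t=6: ready={B,D,E,G,H} → run H
t=7: ready={B,D,E,G,H} → run H
t=8: ready={B,D,E,G} → run D
t=9: ready={B,E,G} → run B
t=10: ready={B,E,G} → run B
t=11: ready={B,E,G} → run B
t=12: ready={B,E,G} → run B
t=13: ready={E,G} → run E
t=14: ready={E,G} → run E
t=15: ready={E,G} → run E
t=16: ready={E,G} → run E
t=17: ready={G} → run G
t=18: ready={G} → run G
t=19: ready={G} → run G
t=20: (idle)
t=21: (idle)
t=22: (idle)
t=23: (idle)
t=24: (idle)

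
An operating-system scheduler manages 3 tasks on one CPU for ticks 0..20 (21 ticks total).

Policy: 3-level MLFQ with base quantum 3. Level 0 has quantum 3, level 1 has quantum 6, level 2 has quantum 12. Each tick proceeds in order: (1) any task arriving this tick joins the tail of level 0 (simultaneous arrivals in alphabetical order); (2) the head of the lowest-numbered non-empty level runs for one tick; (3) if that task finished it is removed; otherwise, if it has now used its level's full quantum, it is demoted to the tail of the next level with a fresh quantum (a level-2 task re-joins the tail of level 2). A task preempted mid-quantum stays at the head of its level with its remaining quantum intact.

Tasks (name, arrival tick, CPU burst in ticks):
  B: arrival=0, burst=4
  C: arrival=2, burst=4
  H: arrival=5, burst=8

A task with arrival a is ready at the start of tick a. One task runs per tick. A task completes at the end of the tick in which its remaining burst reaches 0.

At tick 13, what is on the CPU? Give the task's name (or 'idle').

running at tick 13 = H

t=0: L0/L1/L2 = B/-/- → run B
t=1: L0/L1/L2 = B/-/- → run B
t=2: L0/L1/L2 = BC/-/- → run B
t=3: L0/L1/L2 = C/B/- → run C
t=4: L0/L1/L2 = C/B/- → run C
t=5: L0/L1/L2 = CH/B/- → run C
t=6: L0/L1/L2 = H/BC/- → run H
t=7: L0/L1/L2 = H/BC/- → run H
t=8: L0/L1/L2 = H/BC/- → run H
t=9: L0/L1/L2 = -/BCH/- → run B
t=10: L0/L1/L2 = -/CH/- → run C
t=11: L0/L1/L2 = -/H/- → run H
t=12: L0/L1/L2 = -/H/- → run H
t=13: L0/L1/L2 = -/H/- → run H
t=14: L0/L1/L2 = -/H/- → run H
t=15: L0/L1/L2 = -/H/- → run H
t=16: (idle)
t=17: (idle)
t=18: (idle)
t=19: (idle)
t=20: (idle)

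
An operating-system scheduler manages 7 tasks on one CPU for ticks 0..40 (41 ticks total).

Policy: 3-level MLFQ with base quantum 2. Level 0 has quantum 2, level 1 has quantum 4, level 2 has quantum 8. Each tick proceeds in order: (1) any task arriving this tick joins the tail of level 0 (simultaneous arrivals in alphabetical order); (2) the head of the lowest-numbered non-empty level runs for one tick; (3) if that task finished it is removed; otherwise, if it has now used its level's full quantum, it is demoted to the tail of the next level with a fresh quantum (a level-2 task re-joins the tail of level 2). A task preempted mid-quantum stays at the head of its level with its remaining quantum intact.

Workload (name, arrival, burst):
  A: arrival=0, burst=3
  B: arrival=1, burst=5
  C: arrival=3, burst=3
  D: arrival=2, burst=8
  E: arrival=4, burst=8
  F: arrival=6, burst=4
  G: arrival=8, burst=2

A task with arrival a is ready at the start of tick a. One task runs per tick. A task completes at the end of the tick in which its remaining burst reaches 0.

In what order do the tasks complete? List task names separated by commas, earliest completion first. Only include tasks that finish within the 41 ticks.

completion order = G, A, B, C, F, D, E

t=0: L0/L1/L2 = A/-/- → run A
t=1: L0/L1/L2 = AB/-/- → run A
t=2: L0/L1/L2 = BD/A/- → run B
t=3: L0/L1/L2 = BDC/A/- → run B
t=4: L0/L1/L2 = DCE/AB/- → run D
t=5: L0/L1/L2 = DCE/AB/- → run D
t=6: L0/L1/L2 = CEF/ABD/- → run C
t=7: L0/L1/L2 = CEF/ABD/- → run C
t=8: L0/L1/L2 = EFG/ABDC/- → run E
t=9: L0/L1/L2 = EFG/ABDC/- → run E
t=10: L0/L1/L2 = FG/ABDCE/- → run F
t=11: L0/L1/L2 = FG/ABDCE/- → run F
t=12: L0/L1/L2 = G/ABDCEF/- → run G
t=13: L0/L1/L2 = G/ABDCEF/- → run G
t=14: L0/L1/L2 = -/ABDCEF/- → run A
t=15: L0/L1/L2 = -/BDCEF/- → run B
t=16: L0/L1/L2 = -/BDCEF/- → run B
t=17: L0/L1/L2 = -/BDCEF/- → run B
t=18: L0/L1/L2 = -/DCEF/- → run D
t=19: L0/L1/L2 = -/DCEF/- → run D
t=20: L0/L1/L2 = -/DCEF/- → run D
t=21: L0/L1/L2 = -/DCEF/- → run D
t=22: L0/L1/L2 = -/CEF/D → run C
t=23: L0/L1/L2 = -/EF/D → run E
t=24: L0/L1/L2 = -/EF/D → run E
t=25: L0/L1/L2 = -/EF/D → run E
t=26: L0/L1/L2 = -/EF/D → run E
t=27: L0/L1/L2 = -/F/DE → run F
t=28: L0/L1/L2 = -/F/DE → run F
t=29: L0/L1/L2 = -/-/DE → run D
t=30: L0/L1/L2 = -/-/DE → run D
t=31: L0/L1/L2 = -/-/E → run E
t=32: L0/L1/L2 = -/-/E → run E
t=33: (idle)
t=34: (idle)
t=35: (idle)
t=36: (idle)
t=37: (idle)
t=38: (idle)
t=39: (idle)
t=40: (idle)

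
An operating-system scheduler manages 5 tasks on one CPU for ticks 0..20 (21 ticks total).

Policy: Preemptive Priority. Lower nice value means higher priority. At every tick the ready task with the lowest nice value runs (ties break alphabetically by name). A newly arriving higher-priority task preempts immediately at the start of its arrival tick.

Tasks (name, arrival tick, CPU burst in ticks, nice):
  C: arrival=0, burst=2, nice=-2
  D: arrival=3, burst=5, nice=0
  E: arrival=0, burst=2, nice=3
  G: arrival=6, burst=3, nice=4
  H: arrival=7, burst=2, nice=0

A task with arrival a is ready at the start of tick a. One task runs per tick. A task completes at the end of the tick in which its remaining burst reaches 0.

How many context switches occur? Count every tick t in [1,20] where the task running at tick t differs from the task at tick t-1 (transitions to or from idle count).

context switches = 6

t=0: ready={C,E} → run C
t=1: ready={C,E} → run C
t=2: ready={E} → run E
t=3: ready={D,E} → run D
t=4: ready={D,E} → run D
t=5: ready={D,E} → run D
t=6: ready={D,E,G} → run D
t=7: ready={D,E,G,H} → run D
t=8: ready={E,G,H} → run H
t=9: ready={E,G,H} → run H
t=10: ready={E,G} → run E
t=11: ready={G} → run G
t=12: ready={G} → run G
t=13: ready={G} → run G
t=14: (idle)
t=15: (idle)
t=16: (idle)
t=17: (idle)
t=18: (idle)
t=19: (idle)
t=20: (idle)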